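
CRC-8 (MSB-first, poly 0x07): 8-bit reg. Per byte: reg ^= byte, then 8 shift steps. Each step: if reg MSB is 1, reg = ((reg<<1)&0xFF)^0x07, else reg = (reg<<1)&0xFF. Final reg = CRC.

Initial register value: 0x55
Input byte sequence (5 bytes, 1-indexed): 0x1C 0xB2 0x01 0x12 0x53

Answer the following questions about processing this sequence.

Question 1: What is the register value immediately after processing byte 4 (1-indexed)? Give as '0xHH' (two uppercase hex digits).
Answer: 0x6A

Derivation:
After byte 1 (0x1C): reg=0xF8
After byte 2 (0xB2): reg=0xF1
After byte 3 (0x01): reg=0xDE
After byte 4 (0x12): reg=0x6A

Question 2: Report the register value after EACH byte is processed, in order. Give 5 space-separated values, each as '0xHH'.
0xF8 0xF1 0xDE 0x6A 0xAF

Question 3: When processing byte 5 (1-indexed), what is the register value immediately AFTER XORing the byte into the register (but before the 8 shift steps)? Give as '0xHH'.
Register before byte 5: 0x6A
Byte 5: 0x53
0x6A XOR 0x53 = 0x39

Answer: 0x39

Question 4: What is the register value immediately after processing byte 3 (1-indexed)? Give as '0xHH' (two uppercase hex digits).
Answer: 0xDE

Derivation:
After byte 1 (0x1C): reg=0xF8
After byte 2 (0xB2): reg=0xF1
After byte 3 (0x01): reg=0xDE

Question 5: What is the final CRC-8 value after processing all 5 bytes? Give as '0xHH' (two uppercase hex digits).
After byte 1 (0x1C): reg=0xF8
After byte 2 (0xB2): reg=0xF1
After byte 3 (0x01): reg=0xDE
After byte 4 (0x12): reg=0x6A
After byte 5 (0x53): reg=0xAF

Answer: 0xAF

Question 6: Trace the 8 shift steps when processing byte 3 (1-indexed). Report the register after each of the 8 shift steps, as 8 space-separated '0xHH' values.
Answer: 0xE7 0xC9 0x95 0x2D 0x5A 0xB4 0x6F 0xDE

Derivation:
After byte 1 (0x1C): reg=0xF8
After byte 2 (0xB2): reg=0xF1
Register before byte 3: 0xF1
After XOR with byte 0x01: 0xF0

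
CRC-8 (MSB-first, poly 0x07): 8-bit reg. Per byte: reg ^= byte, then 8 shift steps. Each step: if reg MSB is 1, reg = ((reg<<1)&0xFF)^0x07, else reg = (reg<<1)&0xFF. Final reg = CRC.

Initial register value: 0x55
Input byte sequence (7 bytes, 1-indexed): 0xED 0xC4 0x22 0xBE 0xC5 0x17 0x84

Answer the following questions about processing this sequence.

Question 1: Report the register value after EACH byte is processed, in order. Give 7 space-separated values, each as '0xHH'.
0x21 0xB5 0xEC 0xB9 0x73 0x3B 0x34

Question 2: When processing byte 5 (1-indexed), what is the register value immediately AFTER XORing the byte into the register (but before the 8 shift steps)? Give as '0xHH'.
Register before byte 5: 0xB9
Byte 5: 0xC5
0xB9 XOR 0xC5 = 0x7C

Answer: 0x7C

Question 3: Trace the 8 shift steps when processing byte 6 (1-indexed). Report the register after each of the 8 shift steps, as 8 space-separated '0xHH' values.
Answer: 0xC8 0x97 0x29 0x52 0xA4 0x4F 0x9E 0x3B

Derivation:
After byte 1 (0xED): reg=0x21
After byte 2 (0xC4): reg=0xB5
After byte 3 (0x22): reg=0xEC
After byte 4 (0xBE): reg=0xB9
After byte 5 (0xC5): reg=0x73
Register before byte 6: 0x73
After XOR with byte 0x17: 0x64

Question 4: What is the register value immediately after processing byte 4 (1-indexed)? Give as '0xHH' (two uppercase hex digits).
Answer: 0xB9

Derivation:
After byte 1 (0xED): reg=0x21
After byte 2 (0xC4): reg=0xB5
After byte 3 (0x22): reg=0xEC
After byte 4 (0xBE): reg=0xB9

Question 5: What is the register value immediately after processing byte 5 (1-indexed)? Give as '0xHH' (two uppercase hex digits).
After byte 1 (0xED): reg=0x21
After byte 2 (0xC4): reg=0xB5
After byte 3 (0x22): reg=0xEC
After byte 4 (0xBE): reg=0xB9
After byte 5 (0xC5): reg=0x73

Answer: 0x73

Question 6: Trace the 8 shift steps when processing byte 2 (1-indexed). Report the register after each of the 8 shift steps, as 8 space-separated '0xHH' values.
Answer: 0xCD 0x9D 0x3D 0x7A 0xF4 0xEF 0xD9 0xB5

Derivation:
After byte 1 (0xED): reg=0x21
Register before byte 2: 0x21
After XOR with byte 0xC4: 0xE5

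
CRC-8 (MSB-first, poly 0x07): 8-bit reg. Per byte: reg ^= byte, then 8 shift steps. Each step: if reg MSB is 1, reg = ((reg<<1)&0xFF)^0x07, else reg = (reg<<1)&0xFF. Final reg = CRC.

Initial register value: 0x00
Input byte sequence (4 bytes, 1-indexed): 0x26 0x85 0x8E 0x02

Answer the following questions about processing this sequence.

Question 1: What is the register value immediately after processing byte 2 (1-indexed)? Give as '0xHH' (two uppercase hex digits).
Answer: 0x42

Derivation:
After byte 1 (0x26): reg=0xF2
After byte 2 (0x85): reg=0x42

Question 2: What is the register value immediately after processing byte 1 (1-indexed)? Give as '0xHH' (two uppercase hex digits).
Answer: 0xF2

Derivation:
After byte 1 (0x26): reg=0xF2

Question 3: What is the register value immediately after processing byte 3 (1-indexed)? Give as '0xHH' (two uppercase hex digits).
Answer: 0x6A

Derivation:
After byte 1 (0x26): reg=0xF2
After byte 2 (0x85): reg=0x42
After byte 3 (0x8E): reg=0x6A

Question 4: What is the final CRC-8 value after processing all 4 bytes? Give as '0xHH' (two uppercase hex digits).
Answer: 0x1F

Derivation:
After byte 1 (0x26): reg=0xF2
After byte 2 (0x85): reg=0x42
After byte 3 (0x8E): reg=0x6A
After byte 4 (0x02): reg=0x1F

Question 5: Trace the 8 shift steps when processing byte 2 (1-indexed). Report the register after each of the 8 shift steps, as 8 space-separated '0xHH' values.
Answer: 0xEE 0xDB 0xB1 0x65 0xCA 0x93 0x21 0x42

Derivation:
After byte 1 (0x26): reg=0xF2
Register before byte 2: 0xF2
After XOR with byte 0x85: 0x77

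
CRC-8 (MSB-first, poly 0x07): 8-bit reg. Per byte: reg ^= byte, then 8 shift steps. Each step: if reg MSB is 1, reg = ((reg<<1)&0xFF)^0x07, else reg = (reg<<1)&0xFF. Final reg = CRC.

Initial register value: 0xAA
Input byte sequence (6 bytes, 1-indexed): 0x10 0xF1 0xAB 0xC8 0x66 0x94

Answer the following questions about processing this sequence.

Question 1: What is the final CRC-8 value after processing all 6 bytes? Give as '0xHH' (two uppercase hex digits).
Answer: 0xF8

Derivation:
After byte 1 (0x10): reg=0x2F
After byte 2 (0xF1): reg=0x14
After byte 3 (0xAB): reg=0x34
After byte 4 (0xC8): reg=0xFA
After byte 5 (0x66): reg=0xDD
After byte 6 (0x94): reg=0xF8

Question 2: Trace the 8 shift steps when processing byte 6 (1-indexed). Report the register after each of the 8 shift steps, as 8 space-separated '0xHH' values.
After byte 1 (0x10): reg=0x2F
After byte 2 (0xF1): reg=0x14
After byte 3 (0xAB): reg=0x34
After byte 4 (0xC8): reg=0xFA
After byte 5 (0x66): reg=0xDD
Register before byte 6: 0xDD
After XOR with byte 0x94: 0x49

Answer: 0x92 0x23 0x46 0x8C 0x1F 0x3E 0x7C 0xF8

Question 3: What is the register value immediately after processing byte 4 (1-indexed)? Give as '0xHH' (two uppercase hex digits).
Answer: 0xFA

Derivation:
After byte 1 (0x10): reg=0x2F
After byte 2 (0xF1): reg=0x14
After byte 3 (0xAB): reg=0x34
After byte 4 (0xC8): reg=0xFA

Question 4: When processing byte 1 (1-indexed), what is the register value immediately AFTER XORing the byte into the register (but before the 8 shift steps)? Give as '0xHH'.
Answer: 0xBA

Derivation:
Register before byte 1: 0xAA
Byte 1: 0x10
0xAA XOR 0x10 = 0xBA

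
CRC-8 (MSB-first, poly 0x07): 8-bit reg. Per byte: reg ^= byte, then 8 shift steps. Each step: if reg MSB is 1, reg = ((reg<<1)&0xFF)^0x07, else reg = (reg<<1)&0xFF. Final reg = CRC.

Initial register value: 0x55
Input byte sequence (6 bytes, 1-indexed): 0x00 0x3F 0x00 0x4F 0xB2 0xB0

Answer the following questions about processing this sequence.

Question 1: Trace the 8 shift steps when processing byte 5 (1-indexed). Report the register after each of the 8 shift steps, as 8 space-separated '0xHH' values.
Answer: 0x98 0x37 0x6E 0xDC 0xBF 0x79 0xF2 0xE3

Derivation:
After byte 1 (0x00): reg=0xAC
After byte 2 (0x3F): reg=0xF0
After byte 3 (0x00): reg=0xDE
After byte 4 (0x4F): reg=0xFE
Register before byte 5: 0xFE
After XOR with byte 0xB2: 0x4C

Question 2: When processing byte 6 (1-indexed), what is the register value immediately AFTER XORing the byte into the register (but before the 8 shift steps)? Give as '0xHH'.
Answer: 0x53

Derivation:
Register before byte 6: 0xE3
Byte 6: 0xB0
0xE3 XOR 0xB0 = 0x53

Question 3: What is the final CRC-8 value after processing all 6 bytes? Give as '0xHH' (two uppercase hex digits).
Answer: 0xBE

Derivation:
After byte 1 (0x00): reg=0xAC
After byte 2 (0x3F): reg=0xF0
After byte 3 (0x00): reg=0xDE
After byte 4 (0x4F): reg=0xFE
After byte 5 (0xB2): reg=0xE3
After byte 6 (0xB0): reg=0xBE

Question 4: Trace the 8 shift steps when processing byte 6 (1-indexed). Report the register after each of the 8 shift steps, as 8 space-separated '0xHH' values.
Answer: 0xA6 0x4B 0x96 0x2B 0x56 0xAC 0x5F 0xBE

Derivation:
After byte 1 (0x00): reg=0xAC
After byte 2 (0x3F): reg=0xF0
After byte 3 (0x00): reg=0xDE
After byte 4 (0x4F): reg=0xFE
After byte 5 (0xB2): reg=0xE3
Register before byte 6: 0xE3
After XOR with byte 0xB0: 0x53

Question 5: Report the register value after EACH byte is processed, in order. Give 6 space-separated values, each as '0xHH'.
0xAC 0xF0 0xDE 0xFE 0xE3 0xBE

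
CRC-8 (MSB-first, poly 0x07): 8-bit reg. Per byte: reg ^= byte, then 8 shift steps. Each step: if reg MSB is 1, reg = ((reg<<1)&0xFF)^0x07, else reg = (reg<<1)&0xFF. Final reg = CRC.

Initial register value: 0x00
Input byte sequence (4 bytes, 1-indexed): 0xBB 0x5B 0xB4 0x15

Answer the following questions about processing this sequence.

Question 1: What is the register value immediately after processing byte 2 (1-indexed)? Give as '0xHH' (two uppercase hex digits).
After byte 1 (0xBB): reg=0x28
After byte 2 (0x5B): reg=0x5E

Answer: 0x5E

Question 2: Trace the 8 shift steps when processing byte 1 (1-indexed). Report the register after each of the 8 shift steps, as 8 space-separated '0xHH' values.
Answer: 0x71 0xE2 0xC3 0x81 0x05 0x0A 0x14 0x28

Derivation:
Register before byte 1: 0x00
After XOR with byte 0xBB: 0xBB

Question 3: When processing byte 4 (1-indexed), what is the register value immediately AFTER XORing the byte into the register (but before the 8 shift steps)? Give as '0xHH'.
Answer: 0x8D

Derivation:
Register before byte 4: 0x98
Byte 4: 0x15
0x98 XOR 0x15 = 0x8D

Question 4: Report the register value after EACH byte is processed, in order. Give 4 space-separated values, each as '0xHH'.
0x28 0x5E 0x98 0xAA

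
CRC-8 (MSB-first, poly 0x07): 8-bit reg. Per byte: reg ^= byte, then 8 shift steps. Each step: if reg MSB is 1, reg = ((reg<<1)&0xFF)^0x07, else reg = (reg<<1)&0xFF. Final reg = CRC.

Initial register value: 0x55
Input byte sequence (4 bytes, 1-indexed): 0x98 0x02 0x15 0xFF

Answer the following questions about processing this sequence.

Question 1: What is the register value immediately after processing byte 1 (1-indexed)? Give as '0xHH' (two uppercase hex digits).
After byte 1 (0x98): reg=0x6D

Answer: 0x6D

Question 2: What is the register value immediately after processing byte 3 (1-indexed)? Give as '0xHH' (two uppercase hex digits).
After byte 1 (0x98): reg=0x6D
After byte 2 (0x02): reg=0x0A
After byte 3 (0x15): reg=0x5D

Answer: 0x5D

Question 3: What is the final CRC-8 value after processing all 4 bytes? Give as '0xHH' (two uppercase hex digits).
After byte 1 (0x98): reg=0x6D
After byte 2 (0x02): reg=0x0A
After byte 3 (0x15): reg=0x5D
After byte 4 (0xFF): reg=0x67

Answer: 0x67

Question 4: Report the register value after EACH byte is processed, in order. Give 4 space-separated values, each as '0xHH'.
0x6D 0x0A 0x5D 0x67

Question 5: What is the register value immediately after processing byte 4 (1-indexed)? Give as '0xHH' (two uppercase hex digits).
Answer: 0x67

Derivation:
After byte 1 (0x98): reg=0x6D
After byte 2 (0x02): reg=0x0A
After byte 3 (0x15): reg=0x5D
After byte 4 (0xFF): reg=0x67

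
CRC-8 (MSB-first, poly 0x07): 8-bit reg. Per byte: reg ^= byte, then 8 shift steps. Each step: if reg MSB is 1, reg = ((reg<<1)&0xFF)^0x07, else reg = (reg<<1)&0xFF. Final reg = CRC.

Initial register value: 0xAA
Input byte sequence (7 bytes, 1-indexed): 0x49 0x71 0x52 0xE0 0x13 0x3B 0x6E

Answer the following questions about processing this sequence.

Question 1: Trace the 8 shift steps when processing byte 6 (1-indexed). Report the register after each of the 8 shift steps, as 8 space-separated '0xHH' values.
Answer: 0x94 0x2F 0x5E 0xBC 0x7F 0xFE 0xFB 0xF1

Derivation:
After byte 1 (0x49): reg=0xA7
After byte 2 (0x71): reg=0x2C
After byte 3 (0x52): reg=0x7D
After byte 4 (0xE0): reg=0xDA
After byte 5 (0x13): reg=0x71
Register before byte 6: 0x71
After XOR with byte 0x3B: 0x4A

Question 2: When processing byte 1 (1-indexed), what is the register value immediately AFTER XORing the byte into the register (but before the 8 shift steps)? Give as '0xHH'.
Answer: 0xE3

Derivation:
Register before byte 1: 0xAA
Byte 1: 0x49
0xAA XOR 0x49 = 0xE3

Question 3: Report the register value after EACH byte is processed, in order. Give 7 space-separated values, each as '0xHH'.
0xA7 0x2C 0x7D 0xDA 0x71 0xF1 0xD4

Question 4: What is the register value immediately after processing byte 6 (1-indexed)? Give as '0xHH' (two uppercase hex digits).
After byte 1 (0x49): reg=0xA7
After byte 2 (0x71): reg=0x2C
After byte 3 (0x52): reg=0x7D
After byte 4 (0xE0): reg=0xDA
After byte 5 (0x13): reg=0x71
After byte 6 (0x3B): reg=0xF1

Answer: 0xF1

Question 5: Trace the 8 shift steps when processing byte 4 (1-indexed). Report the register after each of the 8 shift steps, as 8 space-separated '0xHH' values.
After byte 1 (0x49): reg=0xA7
After byte 2 (0x71): reg=0x2C
After byte 3 (0x52): reg=0x7D
Register before byte 4: 0x7D
After XOR with byte 0xE0: 0x9D

Answer: 0x3D 0x7A 0xF4 0xEF 0xD9 0xB5 0x6D 0xDA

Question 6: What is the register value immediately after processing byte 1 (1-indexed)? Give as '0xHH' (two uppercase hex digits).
After byte 1 (0x49): reg=0xA7

Answer: 0xA7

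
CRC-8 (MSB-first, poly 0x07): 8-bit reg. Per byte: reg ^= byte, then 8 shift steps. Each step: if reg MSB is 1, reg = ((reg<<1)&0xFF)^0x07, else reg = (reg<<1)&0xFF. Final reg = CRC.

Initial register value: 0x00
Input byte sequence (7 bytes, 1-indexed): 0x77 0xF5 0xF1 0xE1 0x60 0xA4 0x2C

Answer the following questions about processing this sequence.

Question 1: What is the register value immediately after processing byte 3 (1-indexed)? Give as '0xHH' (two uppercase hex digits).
After byte 1 (0x77): reg=0x42
After byte 2 (0xF5): reg=0x0C
After byte 3 (0xF1): reg=0xFD

Answer: 0xFD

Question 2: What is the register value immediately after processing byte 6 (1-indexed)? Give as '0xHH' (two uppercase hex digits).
After byte 1 (0x77): reg=0x42
After byte 2 (0xF5): reg=0x0C
After byte 3 (0xF1): reg=0xFD
After byte 4 (0xE1): reg=0x54
After byte 5 (0x60): reg=0x8C
After byte 6 (0xA4): reg=0xD8

Answer: 0xD8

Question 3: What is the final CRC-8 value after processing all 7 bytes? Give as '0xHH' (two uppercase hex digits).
After byte 1 (0x77): reg=0x42
After byte 2 (0xF5): reg=0x0C
After byte 3 (0xF1): reg=0xFD
After byte 4 (0xE1): reg=0x54
After byte 5 (0x60): reg=0x8C
After byte 6 (0xA4): reg=0xD8
After byte 7 (0x2C): reg=0xC2

Answer: 0xC2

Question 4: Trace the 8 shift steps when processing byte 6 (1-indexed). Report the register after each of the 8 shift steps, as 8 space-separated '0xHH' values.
After byte 1 (0x77): reg=0x42
After byte 2 (0xF5): reg=0x0C
After byte 3 (0xF1): reg=0xFD
After byte 4 (0xE1): reg=0x54
After byte 5 (0x60): reg=0x8C
Register before byte 6: 0x8C
After XOR with byte 0xA4: 0x28

Answer: 0x50 0xA0 0x47 0x8E 0x1B 0x36 0x6C 0xD8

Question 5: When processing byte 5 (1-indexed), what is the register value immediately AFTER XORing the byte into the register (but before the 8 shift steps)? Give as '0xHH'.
Answer: 0x34

Derivation:
Register before byte 5: 0x54
Byte 5: 0x60
0x54 XOR 0x60 = 0x34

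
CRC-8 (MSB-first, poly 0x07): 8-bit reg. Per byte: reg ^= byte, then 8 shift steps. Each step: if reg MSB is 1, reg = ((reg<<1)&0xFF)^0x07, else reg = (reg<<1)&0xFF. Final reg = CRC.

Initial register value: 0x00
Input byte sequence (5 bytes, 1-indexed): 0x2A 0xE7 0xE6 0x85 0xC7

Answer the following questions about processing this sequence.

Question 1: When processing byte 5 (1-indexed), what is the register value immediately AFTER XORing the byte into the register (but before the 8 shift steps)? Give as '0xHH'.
Answer: 0xE2

Derivation:
Register before byte 5: 0x25
Byte 5: 0xC7
0x25 XOR 0xC7 = 0xE2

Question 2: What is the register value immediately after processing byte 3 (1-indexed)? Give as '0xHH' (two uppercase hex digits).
After byte 1 (0x2A): reg=0xD6
After byte 2 (0xE7): reg=0x97
After byte 3 (0xE6): reg=0x50

Answer: 0x50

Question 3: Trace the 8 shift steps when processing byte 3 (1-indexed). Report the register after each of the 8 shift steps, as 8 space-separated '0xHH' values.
Answer: 0xE2 0xC3 0x81 0x05 0x0A 0x14 0x28 0x50

Derivation:
After byte 1 (0x2A): reg=0xD6
After byte 2 (0xE7): reg=0x97
Register before byte 3: 0x97
After XOR with byte 0xE6: 0x71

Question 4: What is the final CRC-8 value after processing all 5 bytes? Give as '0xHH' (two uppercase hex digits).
After byte 1 (0x2A): reg=0xD6
After byte 2 (0xE7): reg=0x97
After byte 3 (0xE6): reg=0x50
After byte 4 (0x85): reg=0x25
After byte 5 (0xC7): reg=0xA0

Answer: 0xA0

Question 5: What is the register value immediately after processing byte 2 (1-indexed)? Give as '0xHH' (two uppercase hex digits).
Answer: 0x97

Derivation:
After byte 1 (0x2A): reg=0xD6
After byte 2 (0xE7): reg=0x97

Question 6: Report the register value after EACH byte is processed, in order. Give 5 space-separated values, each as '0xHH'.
0xD6 0x97 0x50 0x25 0xA0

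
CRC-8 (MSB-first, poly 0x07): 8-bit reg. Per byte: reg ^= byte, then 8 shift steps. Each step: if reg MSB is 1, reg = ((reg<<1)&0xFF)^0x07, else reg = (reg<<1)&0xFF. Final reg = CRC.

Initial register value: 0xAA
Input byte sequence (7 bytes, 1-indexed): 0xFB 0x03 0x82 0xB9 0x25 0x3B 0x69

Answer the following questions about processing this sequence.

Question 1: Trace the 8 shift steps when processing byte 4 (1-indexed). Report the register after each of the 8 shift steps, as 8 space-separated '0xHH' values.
After byte 1 (0xFB): reg=0xB0
After byte 2 (0x03): reg=0x10
After byte 3 (0x82): reg=0xF7
Register before byte 4: 0xF7
After XOR with byte 0xB9: 0x4E

Answer: 0x9C 0x3F 0x7E 0xFC 0xFF 0xF9 0xF5 0xED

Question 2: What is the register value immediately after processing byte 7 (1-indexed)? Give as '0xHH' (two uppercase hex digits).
Answer: 0xAA

Derivation:
After byte 1 (0xFB): reg=0xB0
After byte 2 (0x03): reg=0x10
After byte 3 (0x82): reg=0xF7
After byte 4 (0xB9): reg=0xED
After byte 5 (0x25): reg=0x76
After byte 6 (0x3B): reg=0xE4
After byte 7 (0x69): reg=0xAA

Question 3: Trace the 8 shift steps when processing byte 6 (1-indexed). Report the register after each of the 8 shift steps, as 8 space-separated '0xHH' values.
After byte 1 (0xFB): reg=0xB0
After byte 2 (0x03): reg=0x10
After byte 3 (0x82): reg=0xF7
After byte 4 (0xB9): reg=0xED
After byte 5 (0x25): reg=0x76
Register before byte 6: 0x76
After XOR with byte 0x3B: 0x4D

Answer: 0x9A 0x33 0x66 0xCC 0x9F 0x39 0x72 0xE4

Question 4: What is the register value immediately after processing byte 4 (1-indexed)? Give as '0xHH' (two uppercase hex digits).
Answer: 0xED

Derivation:
After byte 1 (0xFB): reg=0xB0
After byte 2 (0x03): reg=0x10
After byte 3 (0x82): reg=0xF7
After byte 4 (0xB9): reg=0xED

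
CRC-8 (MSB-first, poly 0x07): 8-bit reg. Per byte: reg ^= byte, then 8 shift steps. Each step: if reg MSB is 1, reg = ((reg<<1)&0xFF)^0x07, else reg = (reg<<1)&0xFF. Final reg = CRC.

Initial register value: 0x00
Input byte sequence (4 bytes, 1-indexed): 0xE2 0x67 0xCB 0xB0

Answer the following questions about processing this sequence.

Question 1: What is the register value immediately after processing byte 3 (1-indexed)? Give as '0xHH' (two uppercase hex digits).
After byte 1 (0xE2): reg=0xA0
After byte 2 (0x67): reg=0x5B
After byte 3 (0xCB): reg=0xF9

Answer: 0xF9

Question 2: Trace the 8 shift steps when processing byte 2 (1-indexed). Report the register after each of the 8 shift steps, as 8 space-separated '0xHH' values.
Answer: 0x89 0x15 0x2A 0x54 0xA8 0x57 0xAE 0x5B

Derivation:
After byte 1 (0xE2): reg=0xA0
Register before byte 2: 0xA0
After XOR with byte 0x67: 0xC7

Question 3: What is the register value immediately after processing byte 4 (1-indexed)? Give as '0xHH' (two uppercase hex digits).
Answer: 0xF8

Derivation:
After byte 1 (0xE2): reg=0xA0
After byte 2 (0x67): reg=0x5B
After byte 3 (0xCB): reg=0xF9
After byte 4 (0xB0): reg=0xF8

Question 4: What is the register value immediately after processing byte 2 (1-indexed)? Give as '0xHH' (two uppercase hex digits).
After byte 1 (0xE2): reg=0xA0
After byte 2 (0x67): reg=0x5B

Answer: 0x5B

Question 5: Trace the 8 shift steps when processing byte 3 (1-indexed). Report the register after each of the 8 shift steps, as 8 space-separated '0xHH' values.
After byte 1 (0xE2): reg=0xA0
After byte 2 (0x67): reg=0x5B
Register before byte 3: 0x5B
After XOR with byte 0xCB: 0x90

Answer: 0x27 0x4E 0x9C 0x3F 0x7E 0xFC 0xFF 0xF9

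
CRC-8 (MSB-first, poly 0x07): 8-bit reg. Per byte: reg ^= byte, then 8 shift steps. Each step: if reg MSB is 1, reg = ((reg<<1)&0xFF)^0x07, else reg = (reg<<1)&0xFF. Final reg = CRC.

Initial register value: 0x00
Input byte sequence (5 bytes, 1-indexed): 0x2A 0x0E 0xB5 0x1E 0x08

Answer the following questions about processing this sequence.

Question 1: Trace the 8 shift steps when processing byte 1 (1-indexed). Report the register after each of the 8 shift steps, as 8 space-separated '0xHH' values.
Answer: 0x54 0xA8 0x57 0xAE 0x5B 0xB6 0x6B 0xD6

Derivation:
Register before byte 1: 0x00
After XOR with byte 0x2A: 0x2A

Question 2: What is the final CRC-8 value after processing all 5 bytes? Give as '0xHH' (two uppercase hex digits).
After byte 1 (0x2A): reg=0xD6
After byte 2 (0x0E): reg=0x06
After byte 3 (0xB5): reg=0x10
After byte 4 (0x1E): reg=0x2A
After byte 5 (0x08): reg=0xEE

Answer: 0xEE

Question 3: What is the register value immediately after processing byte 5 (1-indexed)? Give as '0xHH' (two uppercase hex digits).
Answer: 0xEE

Derivation:
After byte 1 (0x2A): reg=0xD6
After byte 2 (0x0E): reg=0x06
After byte 3 (0xB5): reg=0x10
After byte 4 (0x1E): reg=0x2A
After byte 5 (0x08): reg=0xEE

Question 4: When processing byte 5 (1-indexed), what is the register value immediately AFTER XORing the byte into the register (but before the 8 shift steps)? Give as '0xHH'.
Answer: 0x22

Derivation:
Register before byte 5: 0x2A
Byte 5: 0x08
0x2A XOR 0x08 = 0x22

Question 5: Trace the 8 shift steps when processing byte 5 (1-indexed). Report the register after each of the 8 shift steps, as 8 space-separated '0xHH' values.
After byte 1 (0x2A): reg=0xD6
After byte 2 (0x0E): reg=0x06
After byte 3 (0xB5): reg=0x10
After byte 4 (0x1E): reg=0x2A
Register before byte 5: 0x2A
After XOR with byte 0x08: 0x22

Answer: 0x44 0x88 0x17 0x2E 0x5C 0xB8 0x77 0xEE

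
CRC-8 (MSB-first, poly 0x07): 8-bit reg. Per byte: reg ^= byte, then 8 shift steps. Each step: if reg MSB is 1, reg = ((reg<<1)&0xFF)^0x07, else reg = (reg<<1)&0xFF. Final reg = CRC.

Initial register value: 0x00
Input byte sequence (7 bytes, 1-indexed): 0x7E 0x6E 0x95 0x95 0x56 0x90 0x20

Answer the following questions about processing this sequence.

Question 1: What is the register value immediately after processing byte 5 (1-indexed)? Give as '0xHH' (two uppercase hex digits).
Answer: 0x31

Derivation:
After byte 1 (0x7E): reg=0x7D
After byte 2 (0x6E): reg=0x79
After byte 3 (0x95): reg=0x8A
After byte 4 (0x95): reg=0x5D
After byte 5 (0x56): reg=0x31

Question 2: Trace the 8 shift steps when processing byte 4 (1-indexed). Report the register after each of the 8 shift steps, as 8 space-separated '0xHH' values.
Answer: 0x3E 0x7C 0xF8 0xF7 0xE9 0xD5 0xAD 0x5D

Derivation:
After byte 1 (0x7E): reg=0x7D
After byte 2 (0x6E): reg=0x79
After byte 3 (0x95): reg=0x8A
Register before byte 4: 0x8A
After XOR with byte 0x95: 0x1F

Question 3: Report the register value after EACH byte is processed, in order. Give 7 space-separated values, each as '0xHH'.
0x7D 0x79 0x8A 0x5D 0x31 0x6E 0xED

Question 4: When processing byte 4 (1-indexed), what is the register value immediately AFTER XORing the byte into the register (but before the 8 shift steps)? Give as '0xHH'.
Register before byte 4: 0x8A
Byte 4: 0x95
0x8A XOR 0x95 = 0x1F

Answer: 0x1F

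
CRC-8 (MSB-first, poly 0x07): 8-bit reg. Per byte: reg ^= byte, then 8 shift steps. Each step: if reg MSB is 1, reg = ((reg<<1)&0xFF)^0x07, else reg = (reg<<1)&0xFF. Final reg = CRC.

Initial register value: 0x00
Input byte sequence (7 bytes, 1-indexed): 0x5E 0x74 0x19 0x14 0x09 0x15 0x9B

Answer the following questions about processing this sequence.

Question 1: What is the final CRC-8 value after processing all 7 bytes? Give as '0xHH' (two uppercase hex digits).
Answer: 0x55

Derivation:
After byte 1 (0x5E): reg=0x9D
After byte 2 (0x74): reg=0x91
After byte 3 (0x19): reg=0xB1
After byte 4 (0x14): reg=0x72
After byte 5 (0x09): reg=0x66
After byte 6 (0x15): reg=0x5E
After byte 7 (0x9B): reg=0x55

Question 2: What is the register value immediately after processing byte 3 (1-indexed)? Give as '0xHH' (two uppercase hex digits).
After byte 1 (0x5E): reg=0x9D
After byte 2 (0x74): reg=0x91
After byte 3 (0x19): reg=0xB1

Answer: 0xB1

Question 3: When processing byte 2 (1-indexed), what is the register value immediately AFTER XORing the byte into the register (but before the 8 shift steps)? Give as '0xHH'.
Register before byte 2: 0x9D
Byte 2: 0x74
0x9D XOR 0x74 = 0xE9

Answer: 0xE9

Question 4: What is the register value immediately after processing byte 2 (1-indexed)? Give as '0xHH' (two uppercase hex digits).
Answer: 0x91

Derivation:
After byte 1 (0x5E): reg=0x9D
After byte 2 (0x74): reg=0x91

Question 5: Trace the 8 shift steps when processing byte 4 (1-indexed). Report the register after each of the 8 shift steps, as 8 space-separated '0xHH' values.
After byte 1 (0x5E): reg=0x9D
After byte 2 (0x74): reg=0x91
After byte 3 (0x19): reg=0xB1
Register before byte 4: 0xB1
After XOR with byte 0x14: 0xA5

Answer: 0x4D 0x9A 0x33 0x66 0xCC 0x9F 0x39 0x72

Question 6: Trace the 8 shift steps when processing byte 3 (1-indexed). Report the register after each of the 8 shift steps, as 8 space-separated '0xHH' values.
Answer: 0x17 0x2E 0x5C 0xB8 0x77 0xEE 0xDB 0xB1

Derivation:
After byte 1 (0x5E): reg=0x9D
After byte 2 (0x74): reg=0x91
Register before byte 3: 0x91
After XOR with byte 0x19: 0x88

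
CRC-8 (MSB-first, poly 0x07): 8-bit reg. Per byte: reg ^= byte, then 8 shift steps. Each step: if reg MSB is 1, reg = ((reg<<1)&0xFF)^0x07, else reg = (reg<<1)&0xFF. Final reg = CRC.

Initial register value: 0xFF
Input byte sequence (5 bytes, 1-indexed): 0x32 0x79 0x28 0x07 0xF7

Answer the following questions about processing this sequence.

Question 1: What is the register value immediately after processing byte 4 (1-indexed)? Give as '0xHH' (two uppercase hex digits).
Answer: 0x1A

Derivation:
After byte 1 (0x32): reg=0x6D
After byte 2 (0x79): reg=0x6C
After byte 3 (0x28): reg=0xDB
After byte 4 (0x07): reg=0x1A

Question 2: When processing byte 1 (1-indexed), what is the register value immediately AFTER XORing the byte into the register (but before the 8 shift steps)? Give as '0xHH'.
Register before byte 1: 0xFF
Byte 1: 0x32
0xFF XOR 0x32 = 0xCD

Answer: 0xCD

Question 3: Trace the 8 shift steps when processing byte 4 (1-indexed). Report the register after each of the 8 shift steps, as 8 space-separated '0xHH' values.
Answer: 0xBF 0x79 0xF2 0xE3 0xC1 0x85 0x0D 0x1A

Derivation:
After byte 1 (0x32): reg=0x6D
After byte 2 (0x79): reg=0x6C
After byte 3 (0x28): reg=0xDB
Register before byte 4: 0xDB
After XOR with byte 0x07: 0xDC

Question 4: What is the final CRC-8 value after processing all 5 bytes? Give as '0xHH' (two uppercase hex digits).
After byte 1 (0x32): reg=0x6D
After byte 2 (0x79): reg=0x6C
After byte 3 (0x28): reg=0xDB
After byte 4 (0x07): reg=0x1A
After byte 5 (0xF7): reg=0x8D

Answer: 0x8D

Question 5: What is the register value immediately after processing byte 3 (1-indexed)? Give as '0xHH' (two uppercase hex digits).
After byte 1 (0x32): reg=0x6D
After byte 2 (0x79): reg=0x6C
After byte 3 (0x28): reg=0xDB

Answer: 0xDB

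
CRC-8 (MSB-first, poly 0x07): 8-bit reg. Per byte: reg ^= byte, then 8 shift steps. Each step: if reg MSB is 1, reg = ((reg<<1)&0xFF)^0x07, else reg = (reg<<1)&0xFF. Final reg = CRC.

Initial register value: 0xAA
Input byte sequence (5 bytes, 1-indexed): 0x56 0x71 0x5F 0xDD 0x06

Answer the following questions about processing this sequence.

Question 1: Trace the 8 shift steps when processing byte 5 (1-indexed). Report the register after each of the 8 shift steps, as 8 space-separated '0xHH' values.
Answer: 0x66 0xCC 0x9F 0x39 0x72 0xE4 0xCF 0x99

Derivation:
After byte 1 (0x56): reg=0xFA
After byte 2 (0x71): reg=0xB8
After byte 3 (0x5F): reg=0xBB
After byte 4 (0xDD): reg=0x35
Register before byte 5: 0x35
After XOR with byte 0x06: 0x33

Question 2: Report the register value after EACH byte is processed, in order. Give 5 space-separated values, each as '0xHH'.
0xFA 0xB8 0xBB 0x35 0x99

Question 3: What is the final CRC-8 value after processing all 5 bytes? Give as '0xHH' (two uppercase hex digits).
After byte 1 (0x56): reg=0xFA
After byte 2 (0x71): reg=0xB8
After byte 3 (0x5F): reg=0xBB
After byte 4 (0xDD): reg=0x35
After byte 5 (0x06): reg=0x99

Answer: 0x99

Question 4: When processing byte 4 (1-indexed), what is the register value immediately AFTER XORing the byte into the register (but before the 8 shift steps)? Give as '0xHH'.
Answer: 0x66

Derivation:
Register before byte 4: 0xBB
Byte 4: 0xDD
0xBB XOR 0xDD = 0x66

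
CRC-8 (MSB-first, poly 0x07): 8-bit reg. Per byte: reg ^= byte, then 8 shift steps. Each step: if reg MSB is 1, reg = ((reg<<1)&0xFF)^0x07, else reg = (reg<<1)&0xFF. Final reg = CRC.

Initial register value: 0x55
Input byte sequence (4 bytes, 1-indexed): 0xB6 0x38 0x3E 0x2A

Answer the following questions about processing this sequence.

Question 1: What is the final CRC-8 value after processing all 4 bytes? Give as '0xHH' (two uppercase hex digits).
Answer: 0x17

Derivation:
After byte 1 (0xB6): reg=0xA7
After byte 2 (0x38): reg=0xD4
After byte 3 (0x3E): reg=0x98
After byte 4 (0x2A): reg=0x17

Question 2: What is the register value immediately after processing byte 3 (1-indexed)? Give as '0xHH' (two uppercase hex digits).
Answer: 0x98

Derivation:
After byte 1 (0xB6): reg=0xA7
After byte 2 (0x38): reg=0xD4
After byte 3 (0x3E): reg=0x98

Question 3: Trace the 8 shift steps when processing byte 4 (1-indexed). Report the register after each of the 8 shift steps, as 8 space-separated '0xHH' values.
Answer: 0x63 0xC6 0x8B 0x11 0x22 0x44 0x88 0x17

Derivation:
After byte 1 (0xB6): reg=0xA7
After byte 2 (0x38): reg=0xD4
After byte 3 (0x3E): reg=0x98
Register before byte 4: 0x98
After XOR with byte 0x2A: 0xB2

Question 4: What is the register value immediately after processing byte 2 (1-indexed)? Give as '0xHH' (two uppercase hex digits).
Answer: 0xD4

Derivation:
After byte 1 (0xB6): reg=0xA7
After byte 2 (0x38): reg=0xD4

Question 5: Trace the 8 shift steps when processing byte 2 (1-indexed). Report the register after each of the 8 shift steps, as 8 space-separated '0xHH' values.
After byte 1 (0xB6): reg=0xA7
Register before byte 2: 0xA7
After XOR with byte 0x38: 0x9F

Answer: 0x39 0x72 0xE4 0xCF 0x99 0x35 0x6A 0xD4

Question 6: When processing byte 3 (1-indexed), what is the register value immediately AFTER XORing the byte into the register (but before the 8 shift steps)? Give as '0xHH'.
Answer: 0xEA

Derivation:
Register before byte 3: 0xD4
Byte 3: 0x3E
0xD4 XOR 0x3E = 0xEA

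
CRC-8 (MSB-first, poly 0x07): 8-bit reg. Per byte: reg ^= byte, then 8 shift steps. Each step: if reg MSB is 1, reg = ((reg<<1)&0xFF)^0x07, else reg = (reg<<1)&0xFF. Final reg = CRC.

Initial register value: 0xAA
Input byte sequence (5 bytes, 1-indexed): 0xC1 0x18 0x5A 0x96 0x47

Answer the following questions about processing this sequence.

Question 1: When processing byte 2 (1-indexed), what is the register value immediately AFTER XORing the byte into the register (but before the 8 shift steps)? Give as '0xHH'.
Answer: 0x0E

Derivation:
Register before byte 2: 0x16
Byte 2: 0x18
0x16 XOR 0x18 = 0x0E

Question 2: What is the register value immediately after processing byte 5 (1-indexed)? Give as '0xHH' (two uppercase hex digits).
After byte 1 (0xC1): reg=0x16
After byte 2 (0x18): reg=0x2A
After byte 3 (0x5A): reg=0x57
After byte 4 (0x96): reg=0x49
After byte 5 (0x47): reg=0x2A

Answer: 0x2A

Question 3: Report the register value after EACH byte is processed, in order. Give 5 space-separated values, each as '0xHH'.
0x16 0x2A 0x57 0x49 0x2A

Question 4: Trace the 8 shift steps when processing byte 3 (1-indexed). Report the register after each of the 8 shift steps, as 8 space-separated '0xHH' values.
After byte 1 (0xC1): reg=0x16
After byte 2 (0x18): reg=0x2A
Register before byte 3: 0x2A
After XOR with byte 0x5A: 0x70

Answer: 0xE0 0xC7 0x89 0x15 0x2A 0x54 0xA8 0x57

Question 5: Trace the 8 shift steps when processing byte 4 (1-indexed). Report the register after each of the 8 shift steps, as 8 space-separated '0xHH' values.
After byte 1 (0xC1): reg=0x16
After byte 2 (0x18): reg=0x2A
After byte 3 (0x5A): reg=0x57
Register before byte 4: 0x57
After XOR with byte 0x96: 0xC1

Answer: 0x85 0x0D 0x1A 0x34 0x68 0xD0 0xA7 0x49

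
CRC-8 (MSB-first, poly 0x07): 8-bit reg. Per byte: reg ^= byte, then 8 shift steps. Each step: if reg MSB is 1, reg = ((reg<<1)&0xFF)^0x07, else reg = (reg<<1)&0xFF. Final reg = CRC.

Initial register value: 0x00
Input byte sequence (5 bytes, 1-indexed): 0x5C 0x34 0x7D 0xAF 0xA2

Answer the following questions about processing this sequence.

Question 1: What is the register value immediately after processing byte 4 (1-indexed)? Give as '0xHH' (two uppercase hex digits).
Answer: 0x51

Derivation:
After byte 1 (0x5C): reg=0x93
After byte 2 (0x34): reg=0x7C
After byte 3 (0x7D): reg=0x07
After byte 4 (0xAF): reg=0x51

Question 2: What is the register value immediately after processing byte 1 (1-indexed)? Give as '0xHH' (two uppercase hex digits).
Answer: 0x93

Derivation:
After byte 1 (0x5C): reg=0x93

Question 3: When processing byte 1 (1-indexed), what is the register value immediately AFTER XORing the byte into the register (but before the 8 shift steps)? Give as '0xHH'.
Answer: 0x5C

Derivation:
Register before byte 1: 0x00
Byte 1: 0x5C
0x00 XOR 0x5C = 0x5C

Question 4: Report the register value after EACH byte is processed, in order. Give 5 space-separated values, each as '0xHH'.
0x93 0x7C 0x07 0x51 0xD7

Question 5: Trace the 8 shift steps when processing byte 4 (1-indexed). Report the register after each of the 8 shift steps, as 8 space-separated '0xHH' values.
Answer: 0x57 0xAE 0x5B 0xB6 0x6B 0xD6 0xAB 0x51

Derivation:
After byte 1 (0x5C): reg=0x93
After byte 2 (0x34): reg=0x7C
After byte 3 (0x7D): reg=0x07
Register before byte 4: 0x07
After XOR with byte 0xAF: 0xA8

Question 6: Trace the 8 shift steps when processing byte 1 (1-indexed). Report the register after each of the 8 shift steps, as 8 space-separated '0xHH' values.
Register before byte 1: 0x00
After XOR with byte 0x5C: 0x5C

Answer: 0xB8 0x77 0xEE 0xDB 0xB1 0x65 0xCA 0x93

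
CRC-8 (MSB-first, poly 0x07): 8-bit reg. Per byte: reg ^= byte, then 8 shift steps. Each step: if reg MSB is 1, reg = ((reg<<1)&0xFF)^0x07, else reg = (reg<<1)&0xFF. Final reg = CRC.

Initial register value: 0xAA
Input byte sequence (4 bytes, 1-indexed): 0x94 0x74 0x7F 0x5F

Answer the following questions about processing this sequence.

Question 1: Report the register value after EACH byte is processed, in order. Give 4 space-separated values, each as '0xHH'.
0xBA 0x64 0x41 0x5A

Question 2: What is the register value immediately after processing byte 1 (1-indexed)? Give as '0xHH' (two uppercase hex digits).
Answer: 0xBA

Derivation:
After byte 1 (0x94): reg=0xBA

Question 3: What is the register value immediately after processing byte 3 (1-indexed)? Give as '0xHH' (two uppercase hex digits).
Answer: 0x41

Derivation:
After byte 1 (0x94): reg=0xBA
After byte 2 (0x74): reg=0x64
After byte 3 (0x7F): reg=0x41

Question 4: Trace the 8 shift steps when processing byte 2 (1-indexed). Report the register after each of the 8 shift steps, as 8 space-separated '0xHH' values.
After byte 1 (0x94): reg=0xBA
Register before byte 2: 0xBA
After XOR with byte 0x74: 0xCE

Answer: 0x9B 0x31 0x62 0xC4 0x8F 0x19 0x32 0x64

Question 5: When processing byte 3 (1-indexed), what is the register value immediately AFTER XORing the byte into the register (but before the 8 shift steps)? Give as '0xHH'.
Register before byte 3: 0x64
Byte 3: 0x7F
0x64 XOR 0x7F = 0x1B

Answer: 0x1B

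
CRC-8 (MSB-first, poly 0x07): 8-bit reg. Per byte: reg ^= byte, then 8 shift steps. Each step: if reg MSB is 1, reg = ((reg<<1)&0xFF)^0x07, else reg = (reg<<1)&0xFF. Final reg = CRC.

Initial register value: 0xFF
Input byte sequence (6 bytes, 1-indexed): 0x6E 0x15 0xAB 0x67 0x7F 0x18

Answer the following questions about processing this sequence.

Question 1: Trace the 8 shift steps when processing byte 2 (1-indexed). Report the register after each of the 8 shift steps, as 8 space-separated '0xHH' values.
Answer: 0xD1 0xA5 0x4D 0x9A 0x33 0x66 0xCC 0x9F

Derivation:
After byte 1 (0x6E): reg=0xFE
Register before byte 2: 0xFE
After XOR with byte 0x15: 0xEB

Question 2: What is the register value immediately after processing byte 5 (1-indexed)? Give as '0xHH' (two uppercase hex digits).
After byte 1 (0x6E): reg=0xFE
After byte 2 (0x15): reg=0x9F
After byte 3 (0xAB): reg=0x8C
After byte 4 (0x67): reg=0x9F
After byte 5 (0x7F): reg=0xAE

Answer: 0xAE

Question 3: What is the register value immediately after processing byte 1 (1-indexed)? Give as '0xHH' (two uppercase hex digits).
Answer: 0xFE

Derivation:
After byte 1 (0x6E): reg=0xFE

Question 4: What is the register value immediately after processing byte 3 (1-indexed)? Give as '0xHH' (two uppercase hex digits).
After byte 1 (0x6E): reg=0xFE
After byte 2 (0x15): reg=0x9F
After byte 3 (0xAB): reg=0x8C

Answer: 0x8C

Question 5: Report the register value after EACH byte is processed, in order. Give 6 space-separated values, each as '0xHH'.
0xFE 0x9F 0x8C 0x9F 0xAE 0x0B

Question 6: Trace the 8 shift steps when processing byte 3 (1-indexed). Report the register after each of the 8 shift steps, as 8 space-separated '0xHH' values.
Answer: 0x68 0xD0 0xA7 0x49 0x92 0x23 0x46 0x8C

Derivation:
After byte 1 (0x6E): reg=0xFE
After byte 2 (0x15): reg=0x9F
Register before byte 3: 0x9F
After XOR with byte 0xAB: 0x34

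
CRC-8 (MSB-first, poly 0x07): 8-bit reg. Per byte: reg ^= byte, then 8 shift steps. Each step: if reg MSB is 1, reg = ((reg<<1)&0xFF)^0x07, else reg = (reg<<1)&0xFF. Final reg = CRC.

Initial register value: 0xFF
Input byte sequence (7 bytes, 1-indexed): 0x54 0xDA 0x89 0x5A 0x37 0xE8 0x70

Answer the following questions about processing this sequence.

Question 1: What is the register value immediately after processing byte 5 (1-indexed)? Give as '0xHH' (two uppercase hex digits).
Answer: 0x27

Derivation:
After byte 1 (0x54): reg=0x58
After byte 2 (0xDA): reg=0x87
After byte 3 (0x89): reg=0x2A
After byte 4 (0x5A): reg=0x57
After byte 5 (0x37): reg=0x27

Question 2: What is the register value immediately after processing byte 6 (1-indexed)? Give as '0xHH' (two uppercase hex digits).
After byte 1 (0x54): reg=0x58
After byte 2 (0xDA): reg=0x87
After byte 3 (0x89): reg=0x2A
After byte 4 (0x5A): reg=0x57
After byte 5 (0x37): reg=0x27
After byte 6 (0xE8): reg=0x63

Answer: 0x63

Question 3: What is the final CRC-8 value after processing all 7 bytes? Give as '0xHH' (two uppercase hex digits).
Answer: 0x79

Derivation:
After byte 1 (0x54): reg=0x58
After byte 2 (0xDA): reg=0x87
After byte 3 (0x89): reg=0x2A
After byte 4 (0x5A): reg=0x57
After byte 5 (0x37): reg=0x27
After byte 6 (0xE8): reg=0x63
After byte 7 (0x70): reg=0x79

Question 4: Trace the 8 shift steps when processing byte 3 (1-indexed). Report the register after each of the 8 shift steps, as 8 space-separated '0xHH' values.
Answer: 0x1C 0x38 0x70 0xE0 0xC7 0x89 0x15 0x2A

Derivation:
After byte 1 (0x54): reg=0x58
After byte 2 (0xDA): reg=0x87
Register before byte 3: 0x87
After XOR with byte 0x89: 0x0E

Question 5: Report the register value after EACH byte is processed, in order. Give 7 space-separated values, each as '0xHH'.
0x58 0x87 0x2A 0x57 0x27 0x63 0x79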